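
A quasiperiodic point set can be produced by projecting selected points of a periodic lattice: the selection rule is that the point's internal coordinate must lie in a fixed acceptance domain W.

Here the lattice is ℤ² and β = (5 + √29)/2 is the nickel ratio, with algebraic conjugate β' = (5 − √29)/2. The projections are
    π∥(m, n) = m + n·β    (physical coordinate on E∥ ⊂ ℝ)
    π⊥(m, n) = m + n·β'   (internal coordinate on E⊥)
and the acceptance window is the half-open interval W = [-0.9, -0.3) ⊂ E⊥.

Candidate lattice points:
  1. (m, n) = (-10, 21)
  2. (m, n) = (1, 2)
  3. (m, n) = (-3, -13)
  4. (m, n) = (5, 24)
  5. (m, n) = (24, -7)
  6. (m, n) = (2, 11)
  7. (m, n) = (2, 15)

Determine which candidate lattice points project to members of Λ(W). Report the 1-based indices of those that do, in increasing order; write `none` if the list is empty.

Numerically β ≈ 5.19258 and β' = −1/β ≈ -0.19258.
#1 (-10,21): internal coord -10 + (21)·β' = -14.04423; -14.04423 ∉ [-0.9, -0.3) → out
#2 (1,2): internal coord 1 + (2)·β' = +0.61484; +0.61484 ∉ [-0.9, -0.3) → out
#3 (-3,-13): internal coord -3 + (-13)·β' = -0.49643; -0.49643 ∈ [-0.9, -0.3) → IN Λ
#4 (5,24): internal coord 5 + (24)·β' = +0.37802; +0.37802 ∉ [-0.9, -0.3) → out
#5 (24,-7): internal coord 24 + (-7)·β' = +25.34808; +25.34808 ∉ [-0.9, -0.3) → out
#6 (2,11): internal coord 2 + (11)·β' = -0.11841; -0.11841 ∉ [-0.9, -0.3) → out
#7 (2,15): internal coord 2 + (15)·β' = -0.88874; -0.88874 ∈ [-0.9, -0.3) → IN Λ

3, 7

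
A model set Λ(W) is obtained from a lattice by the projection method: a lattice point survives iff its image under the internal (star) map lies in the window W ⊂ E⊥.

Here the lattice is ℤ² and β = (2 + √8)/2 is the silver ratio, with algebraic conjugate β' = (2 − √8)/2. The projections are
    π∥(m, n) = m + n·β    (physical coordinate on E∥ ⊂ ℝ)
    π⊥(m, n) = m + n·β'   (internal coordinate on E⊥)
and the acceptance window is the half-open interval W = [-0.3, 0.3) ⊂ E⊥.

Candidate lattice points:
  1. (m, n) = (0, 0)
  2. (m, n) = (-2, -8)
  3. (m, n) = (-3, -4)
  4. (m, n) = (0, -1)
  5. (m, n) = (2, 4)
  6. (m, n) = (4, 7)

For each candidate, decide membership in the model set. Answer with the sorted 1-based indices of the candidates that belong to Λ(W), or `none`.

1

β' = (2−√8)/2 ≈ -0.414214.
[1] lift (0,0): star map gives 0.000000; window check -0.3 ≤ 0.000000 < 0.3 is true → IN Λ
[2] lift (-2,-8): star map gives 1.313708; window check -0.3 ≤ 1.313708 < 0.3 is false → out
[3] lift (-3,-4): star map gives -1.343146; window check -0.3 ≤ -1.343146 < 0.3 is false → out
[4] lift (0,-1): star map gives 0.414214; window check -0.3 ≤ 0.414214 < 0.3 is false → out
[5] lift (2,4): star map gives 0.343146; window check -0.3 ≤ 0.343146 < 0.3 is false → out
[6] lift (4,7): star map gives 1.100505; window check -0.3 ≤ 1.100505 < 0.3 is false → out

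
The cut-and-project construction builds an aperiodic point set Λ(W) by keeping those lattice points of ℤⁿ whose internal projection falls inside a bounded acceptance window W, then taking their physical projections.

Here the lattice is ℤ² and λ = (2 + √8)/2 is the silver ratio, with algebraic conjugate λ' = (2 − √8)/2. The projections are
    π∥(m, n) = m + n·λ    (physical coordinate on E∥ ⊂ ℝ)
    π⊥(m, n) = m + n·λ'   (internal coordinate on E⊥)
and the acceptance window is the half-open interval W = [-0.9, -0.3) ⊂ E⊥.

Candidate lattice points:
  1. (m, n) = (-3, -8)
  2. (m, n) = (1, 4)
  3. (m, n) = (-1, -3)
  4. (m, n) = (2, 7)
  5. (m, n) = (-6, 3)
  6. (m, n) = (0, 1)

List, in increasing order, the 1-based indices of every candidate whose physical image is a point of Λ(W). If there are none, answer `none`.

Compute λ' = (2−√8)/2 = -0.41421, so π⊥(m,n) = m -0.41421·n.
[1] lift (-3,-8): star map gives 0.31371; window check -0.9 ≤ 0.31371 < -0.3 is false → out
[2] lift (1,4): star map gives -0.65685; window check -0.9 ≤ -0.65685 < -0.3 is true → IN Λ
[3] lift (-1,-3): star map gives 0.24264; window check -0.9 ≤ 0.24264 < -0.3 is false → out
[4] lift (2,7): star map gives -0.89949; window check -0.9 ≤ -0.89949 < -0.3 is true → IN Λ
[5] lift (-6,3): star map gives -7.24264; window check -0.9 ≤ -7.24264 < -0.3 is false → out
[6] lift (0,1): star map gives -0.41421; window check -0.9 ≤ -0.41421 < -0.3 is true → IN Λ

2, 4, 6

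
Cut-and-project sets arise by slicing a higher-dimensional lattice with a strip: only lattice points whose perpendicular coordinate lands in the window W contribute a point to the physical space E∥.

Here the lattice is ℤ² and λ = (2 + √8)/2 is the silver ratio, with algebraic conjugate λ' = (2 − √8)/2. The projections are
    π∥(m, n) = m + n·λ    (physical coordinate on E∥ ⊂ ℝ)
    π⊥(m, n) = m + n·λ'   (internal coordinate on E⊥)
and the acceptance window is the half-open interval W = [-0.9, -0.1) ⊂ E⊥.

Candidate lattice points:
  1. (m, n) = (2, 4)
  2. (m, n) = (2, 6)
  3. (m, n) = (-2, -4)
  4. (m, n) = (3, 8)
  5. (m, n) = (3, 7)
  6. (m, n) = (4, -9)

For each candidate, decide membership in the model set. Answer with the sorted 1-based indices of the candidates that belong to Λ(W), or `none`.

2, 3, 4

λ' = (2−√8)/2 ≈ -0.414214.
candidate 1: (m,n)=(2,4) → π∥ = 2+4·λ ≈ 11.656854, π⊥ = 2+4·λ' ≈ 0.343146 ∉ [-0.9, -0.1) ⇒ out
candidate 2: (m,n)=(2,6) → π∥ = 2+6·λ ≈ 16.485281, π⊥ = 2+6·λ' ≈ -0.485281 ∈ [-0.9, -0.1) ⇒ IN Λ
candidate 3: (m,n)=(-2,-4) → π∥ = -2-4·λ ≈ -11.656854, π⊥ = -2-4·λ' ≈ -0.343146 ∈ [-0.9, -0.1) ⇒ IN Λ
candidate 4: (m,n)=(3,8) → π∥ = 3+8·λ ≈ 22.313708, π⊥ = 3+8·λ' ≈ -0.313708 ∈ [-0.9, -0.1) ⇒ IN Λ
candidate 5: (m,n)=(3,7) → π∥ = 3+7·λ ≈ 19.899495, π⊥ = 3+7·λ' ≈ 0.100505 ∉ [-0.9, -0.1) ⇒ out
candidate 6: (m,n)=(4,-9) → π∥ = 4-9·λ ≈ -17.727922, π⊥ = 4-9·λ' ≈ 7.727922 ∉ [-0.9, -0.1) ⇒ out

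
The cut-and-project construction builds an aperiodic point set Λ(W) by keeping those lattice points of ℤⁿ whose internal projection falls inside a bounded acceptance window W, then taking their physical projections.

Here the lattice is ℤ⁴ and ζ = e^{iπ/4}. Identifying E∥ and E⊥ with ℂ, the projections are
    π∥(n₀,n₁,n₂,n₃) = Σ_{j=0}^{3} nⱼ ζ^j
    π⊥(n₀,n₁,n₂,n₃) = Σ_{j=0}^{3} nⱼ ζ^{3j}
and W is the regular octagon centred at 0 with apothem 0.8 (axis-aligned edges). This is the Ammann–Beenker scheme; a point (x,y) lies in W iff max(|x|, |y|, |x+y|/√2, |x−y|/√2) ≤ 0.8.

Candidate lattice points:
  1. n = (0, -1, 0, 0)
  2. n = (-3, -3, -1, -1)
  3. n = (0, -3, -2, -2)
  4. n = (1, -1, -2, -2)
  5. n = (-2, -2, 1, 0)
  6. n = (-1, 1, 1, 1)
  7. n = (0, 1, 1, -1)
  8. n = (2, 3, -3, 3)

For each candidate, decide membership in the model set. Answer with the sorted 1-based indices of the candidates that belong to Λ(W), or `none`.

π⊥(n) = n₀ + n₁ζ³ + n₂ζ⁶ + n₃ζ⁹ where ζ = e^{iπ/4}.
candidate 1: n = (0, -1, 0, 0) → π⊥ ≈ (+0.70711, -0.70711); max(|x|,|y|,|x±y|/√2) = 1.00000 > 0.8 ⇒ ∉ W
candidate 2: n = (-3, -3, -1, -1) → π⊥ ≈ (-1.58579, -1.82843); max(|x|,|y|,|x±y|/√2) = 2.41421 > 0.8 ⇒ ∉ W
candidate 3: n = (0, -3, -2, -2) → π⊥ ≈ (+0.70711, -1.53553); max(|x|,|y|,|x±y|/√2) = 1.58579 > 0.8 ⇒ ∉ W
candidate 4: n = (1, -1, -2, -2) → π⊥ ≈ (+0.29289, -0.12132); max(|x|,|y|,|x±y|/√2) = 0.29289 ≤ 0.8 ⇒ ∈ W
candidate 5: n = (-2, -2, 1, 0) → π⊥ ≈ (-0.58579, -2.41421); max(|x|,|y|,|x±y|/√2) = 2.41421 > 0.8 ⇒ ∉ W
candidate 6: n = (-1, 1, 1, 1) → π⊥ ≈ (-1.00000, +0.41421); max(|x|,|y|,|x±y|/√2) = 1.00000 > 0.8 ⇒ ∉ W
candidate 7: n = (0, 1, 1, -1) → π⊥ ≈ (-1.41421, -1.00000); max(|x|,|y|,|x±y|/√2) = 1.70711 > 0.8 ⇒ ∉ W
candidate 8: n = (2, 3, -3, 3) → π⊥ ≈ (+2.00000, +7.24264); max(|x|,|y|,|x±y|/√2) = 7.24264 > 0.8 ⇒ ∉ W

4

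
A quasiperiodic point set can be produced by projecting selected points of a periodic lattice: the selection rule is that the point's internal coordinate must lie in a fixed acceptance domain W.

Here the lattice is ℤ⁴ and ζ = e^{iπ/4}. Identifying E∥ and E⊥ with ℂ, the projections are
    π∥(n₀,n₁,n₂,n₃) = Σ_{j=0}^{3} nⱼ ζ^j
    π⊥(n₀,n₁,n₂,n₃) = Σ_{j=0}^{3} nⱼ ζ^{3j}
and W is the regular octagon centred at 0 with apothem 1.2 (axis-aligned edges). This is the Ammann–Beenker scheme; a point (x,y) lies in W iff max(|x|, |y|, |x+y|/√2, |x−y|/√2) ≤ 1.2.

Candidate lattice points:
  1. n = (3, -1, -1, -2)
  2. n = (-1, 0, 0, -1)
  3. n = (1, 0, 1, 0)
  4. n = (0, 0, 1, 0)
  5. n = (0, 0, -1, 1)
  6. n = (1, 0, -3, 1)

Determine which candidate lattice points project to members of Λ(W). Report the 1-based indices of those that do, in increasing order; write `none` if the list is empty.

4

π⊥(n) = n₀ + n₁ζ³ + n₂ζ⁶ + n₃ζ⁹ where ζ = e^{iπ/4}.
#1 (3, -1, -1, -2): internal (2.2929, -1.1213); octagon support 2.4142 vs apothem 1.2 → ∉ W
#2 (-1, 0, 0, -1): internal (-1.7071, -0.7071); octagon support 1.7071 vs apothem 1.2 → ∉ W
#3 (1, 0, 1, 0): internal (1.0000, -1.0000); octagon support 1.4142 vs apothem 1.2 → ∉ W
#4 (0, 0, 1, 0): internal (0.0000, -1.0000); octagon support 1.0000 vs apothem 1.2 → ∈ W
#5 (0, 0, -1, 1): internal (0.7071, 1.7071); octagon support 1.7071 vs apothem 1.2 → ∉ W
#6 (1, 0, -3, 1): internal (1.7071, 3.7071); octagon support 3.8284 vs apothem 1.2 → ∉ W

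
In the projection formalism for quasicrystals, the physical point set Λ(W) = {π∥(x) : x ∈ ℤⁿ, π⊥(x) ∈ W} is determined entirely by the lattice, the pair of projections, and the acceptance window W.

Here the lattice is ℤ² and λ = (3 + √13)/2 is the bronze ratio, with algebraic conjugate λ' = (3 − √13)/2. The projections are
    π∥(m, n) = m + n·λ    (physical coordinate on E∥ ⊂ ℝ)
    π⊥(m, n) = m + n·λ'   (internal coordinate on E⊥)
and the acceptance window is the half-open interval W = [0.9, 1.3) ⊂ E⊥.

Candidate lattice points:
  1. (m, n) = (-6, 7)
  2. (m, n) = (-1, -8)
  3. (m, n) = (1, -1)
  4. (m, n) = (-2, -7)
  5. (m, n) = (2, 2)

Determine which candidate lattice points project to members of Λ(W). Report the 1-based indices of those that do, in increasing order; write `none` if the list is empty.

Compute λ' = (3−√13)/2 = -0.302776, so π⊥(m,n) = m -0.302776·n.
[1] lift (-6,7): star map gives -8.119429; window check 0.9 ≤ -8.119429 < 1.3 is false → out
[2] lift (-1,-8): star map gives 1.422205; window check 0.9 ≤ 1.422205 < 1.3 is false → out
[3] lift (1,-1): star map gives 1.302776; window check 0.9 ≤ 1.302776 < 1.3 is false → out
[4] lift (-2,-7): star map gives 0.119429; window check 0.9 ≤ 0.119429 < 1.3 is false → out
[5] lift (2,2): star map gives 1.394449; window check 0.9 ≤ 1.394449 < 1.3 is false → out

none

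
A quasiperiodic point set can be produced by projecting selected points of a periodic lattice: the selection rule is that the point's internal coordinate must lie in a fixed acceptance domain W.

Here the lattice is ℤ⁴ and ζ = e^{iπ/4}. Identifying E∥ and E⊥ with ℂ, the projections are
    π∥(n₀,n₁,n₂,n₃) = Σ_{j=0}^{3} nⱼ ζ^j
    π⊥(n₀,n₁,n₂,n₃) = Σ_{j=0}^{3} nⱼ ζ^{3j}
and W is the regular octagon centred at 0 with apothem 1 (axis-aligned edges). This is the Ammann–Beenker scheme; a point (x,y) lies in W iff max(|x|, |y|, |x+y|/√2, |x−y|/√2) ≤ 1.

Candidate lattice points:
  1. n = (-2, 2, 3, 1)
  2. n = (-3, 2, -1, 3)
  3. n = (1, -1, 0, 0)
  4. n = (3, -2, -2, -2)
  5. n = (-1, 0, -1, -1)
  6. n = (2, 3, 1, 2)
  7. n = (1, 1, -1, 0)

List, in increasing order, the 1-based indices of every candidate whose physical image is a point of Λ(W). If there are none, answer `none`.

none

Internal map: ζ^{3j} for j=0..3 gives (1,0), (−√2/2,√2/2), (0,−1), (√2/2,√2/2).
#1 (-2, 2, 3, 1): internal (-2.7071, -0.8787); octagon support 2.7071 vs apothem 1 → ∉ W
#2 (-3, 2, -1, 3): internal (-2.2929, 4.5355); octagon support 4.8284 vs apothem 1 → ∉ W
#3 (1, -1, 0, 0): internal (1.7071, -0.7071); octagon support 1.7071 vs apothem 1 → ∉ W
#4 (3, -2, -2, -2): internal (3.0000, -0.8284); octagon support 3.0000 vs apothem 1 → ∉ W
#5 (-1, 0, -1, -1): internal (-1.7071, 0.2929); octagon support 1.7071 vs apothem 1 → ∉ W
#6 (2, 3, 1, 2): internal (1.2929, 2.5355); octagon support 2.7071 vs apothem 1 → ∉ W
#7 (1, 1, -1, 0): internal (0.2929, 1.7071); octagon support 1.7071 vs apothem 1 → ∉ W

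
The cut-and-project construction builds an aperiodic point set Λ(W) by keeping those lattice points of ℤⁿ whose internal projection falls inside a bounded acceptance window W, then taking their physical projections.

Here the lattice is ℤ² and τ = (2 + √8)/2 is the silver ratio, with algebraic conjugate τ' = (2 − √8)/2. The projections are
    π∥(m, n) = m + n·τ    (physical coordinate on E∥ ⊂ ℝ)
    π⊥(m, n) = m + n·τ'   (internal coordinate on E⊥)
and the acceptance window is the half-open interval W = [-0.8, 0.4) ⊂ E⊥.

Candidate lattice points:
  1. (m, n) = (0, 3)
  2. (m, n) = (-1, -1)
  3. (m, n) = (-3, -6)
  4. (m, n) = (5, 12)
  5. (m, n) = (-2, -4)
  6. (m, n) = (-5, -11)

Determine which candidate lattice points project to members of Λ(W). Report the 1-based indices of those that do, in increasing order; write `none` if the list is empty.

2, 3, 4, 5, 6

τ' = (2−√8)/2 ≈ -0.41421.
[1] lift (0,3): star map gives -1.24264; window check -0.8 ≤ -1.24264 < 0.4 is false → out
[2] lift (-1,-1): star map gives -0.58579; window check -0.8 ≤ -0.58579 < 0.4 is true → IN Λ
[3] lift (-3,-6): star map gives -0.51472; window check -0.8 ≤ -0.51472 < 0.4 is true → IN Λ
[4] lift (5,12): star map gives 0.02944; window check -0.8 ≤ 0.02944 < 0.4 is true → IN Λ
[5] lift (-2,-4): star map gives -0.34315; window check -0.8 ≤ -0.34315 < 0.4 is true → IN Λ
[6] lift (-5,-11): star map gives -0.44365; window check -0.8 ≤ -0.44365 < 0.4 is true → IN Λ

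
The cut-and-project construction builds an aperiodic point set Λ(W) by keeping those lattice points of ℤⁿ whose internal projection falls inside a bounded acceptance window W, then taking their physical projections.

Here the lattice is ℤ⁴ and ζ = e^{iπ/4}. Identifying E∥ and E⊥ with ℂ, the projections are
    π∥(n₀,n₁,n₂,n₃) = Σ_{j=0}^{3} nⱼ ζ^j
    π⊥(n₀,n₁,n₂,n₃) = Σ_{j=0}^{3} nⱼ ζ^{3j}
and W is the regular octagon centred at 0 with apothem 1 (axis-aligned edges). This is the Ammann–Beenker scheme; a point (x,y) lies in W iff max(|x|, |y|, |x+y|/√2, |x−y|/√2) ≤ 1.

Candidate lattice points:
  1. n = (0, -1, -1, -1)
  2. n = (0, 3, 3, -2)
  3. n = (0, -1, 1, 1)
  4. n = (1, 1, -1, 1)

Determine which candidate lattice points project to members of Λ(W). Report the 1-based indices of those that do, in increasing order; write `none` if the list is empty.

1

With ζ = e^{iπ/4} the internal vectors are ζ^0,ζ^3,ζ^6,ζ^9.
#1 (0, -1, -1, -1): internal (0.000000, -0.414214); octagon support 0.414214 vs apothem 1 → ∈ W
#2 (0, 3, 3, -2): internal (-3.535534, -2.292893); octagon support 4.121320 vs apothem 1 → ∉ W
#3 (0, -1, 1, 1): internal (1.414214, -1.000000); octagon support 1.707107 vs apothem 1 → ∉ W
#4 (1, 1, -1, 1): internal (1.000000, 2.414214); octagon support 2.414214 vs apothem 1 → ∉ W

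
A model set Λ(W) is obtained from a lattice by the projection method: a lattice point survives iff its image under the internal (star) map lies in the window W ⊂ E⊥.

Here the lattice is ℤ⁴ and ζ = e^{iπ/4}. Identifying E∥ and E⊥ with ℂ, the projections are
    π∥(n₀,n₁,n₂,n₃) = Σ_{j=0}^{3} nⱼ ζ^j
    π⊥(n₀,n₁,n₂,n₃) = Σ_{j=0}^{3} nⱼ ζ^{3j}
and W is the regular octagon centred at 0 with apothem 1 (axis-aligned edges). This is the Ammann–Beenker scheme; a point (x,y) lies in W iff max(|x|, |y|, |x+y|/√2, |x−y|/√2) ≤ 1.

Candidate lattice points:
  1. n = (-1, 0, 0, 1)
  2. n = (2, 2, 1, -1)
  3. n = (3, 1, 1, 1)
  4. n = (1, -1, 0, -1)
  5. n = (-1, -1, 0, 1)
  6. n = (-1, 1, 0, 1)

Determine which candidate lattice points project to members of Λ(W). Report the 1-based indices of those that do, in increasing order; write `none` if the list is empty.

Internal map: ζ^{3j} for j=0..3 gives (1,0), (−√2/2,√2/2), (0,−1), (√2/2,√2/2).
#1 (-1, 0, 0, 1): internal (-0.29289, 0.70711); octagon support 0.70711 vs apothem 1 → ∈ W
#2 (2, 2, 1, -1): internal (-0.12132, -0.29289); octagon support 0.29289 vs apothem 1 → ∈ W
#3 (3, 1, 1, 1): internal (3.00000, 0.41421); octagon support 3.00000 vs apothem 1 → ∉ W
#4 (1, -1, 0, -1): internal (1.00000, -1.41421); octagon support 1.70711 vs apothem 1 → ∉ W
#5 (-1, -1, 0, 1): internal (0.41421, 0.00000); octagon support 0.41421 vs apothem 1 → ∈ W
#6 (-1, 1, 0, 1): internal (-1.00000, 1.41421); octagon support 1.70711 vs apothem 1 → ∉ W

1, 2, 5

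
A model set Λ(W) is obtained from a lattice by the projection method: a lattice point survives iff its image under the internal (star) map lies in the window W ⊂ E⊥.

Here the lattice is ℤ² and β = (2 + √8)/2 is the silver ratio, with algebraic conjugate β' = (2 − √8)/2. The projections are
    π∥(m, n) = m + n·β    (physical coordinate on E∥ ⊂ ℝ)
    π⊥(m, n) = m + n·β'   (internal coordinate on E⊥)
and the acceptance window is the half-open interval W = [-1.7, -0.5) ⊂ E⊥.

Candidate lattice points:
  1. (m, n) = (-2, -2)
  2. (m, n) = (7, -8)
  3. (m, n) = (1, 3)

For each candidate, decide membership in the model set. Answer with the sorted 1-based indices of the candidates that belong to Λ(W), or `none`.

Numerically β ≈ 2.4142 and β' = −1/β ≈ -0.4142.
#1 (-2,-2): internal coord -2 + (-2)·β' = -1.1716; -1.1716 ∈ [-1.7, -0.5) → IN Λ
#2 (7,-8): internal coord 7 + (-8)·β' = +10.3137; +10.3137 ∉ [-1.7, -0.5) → out
#3 (1,3): internal coord 1 + (3)·β' = -0.2426; -0.2426 ∉ [-1.7, -0.5) → out

1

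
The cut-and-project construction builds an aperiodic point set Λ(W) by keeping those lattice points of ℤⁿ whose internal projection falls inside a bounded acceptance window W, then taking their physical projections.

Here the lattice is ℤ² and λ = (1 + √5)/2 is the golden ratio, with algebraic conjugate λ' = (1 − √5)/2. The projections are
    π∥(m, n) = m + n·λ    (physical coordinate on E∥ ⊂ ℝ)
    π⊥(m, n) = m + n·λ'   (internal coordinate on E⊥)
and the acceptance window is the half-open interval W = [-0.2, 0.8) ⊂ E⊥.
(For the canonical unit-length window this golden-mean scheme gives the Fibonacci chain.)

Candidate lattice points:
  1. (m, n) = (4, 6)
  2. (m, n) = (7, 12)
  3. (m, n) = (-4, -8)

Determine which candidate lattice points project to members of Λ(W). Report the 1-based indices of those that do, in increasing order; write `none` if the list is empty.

1

Numerically λ ≈ 1.618034 and λ' = −1/λ ≈ -0.618034.
[1] lift (4,6): star map gives 0.291796; window check -0.2 ≤ 0.291796 < 0.8 is true → IN Λ
[2] lift (7,12): star map gives -0.416408; window check -0.2 ≤ -0.416408 < 0.8 is false → out
[3] lift (-4,-8): star map gives 0.944272; window check -0.2 ≤ 0.944272 < 0.8 is false → out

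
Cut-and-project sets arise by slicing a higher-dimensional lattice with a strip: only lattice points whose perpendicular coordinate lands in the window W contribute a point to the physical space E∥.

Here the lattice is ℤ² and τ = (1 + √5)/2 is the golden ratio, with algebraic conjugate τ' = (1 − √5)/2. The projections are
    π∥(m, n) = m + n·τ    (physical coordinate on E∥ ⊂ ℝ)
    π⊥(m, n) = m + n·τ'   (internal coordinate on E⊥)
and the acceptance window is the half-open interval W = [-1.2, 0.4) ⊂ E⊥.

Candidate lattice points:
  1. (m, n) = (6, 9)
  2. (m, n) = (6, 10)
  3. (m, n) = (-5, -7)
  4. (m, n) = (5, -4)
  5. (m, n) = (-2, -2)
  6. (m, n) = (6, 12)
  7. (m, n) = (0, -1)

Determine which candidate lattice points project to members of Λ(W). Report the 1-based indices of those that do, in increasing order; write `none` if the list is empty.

2, 3, 5

τ' = (1−√5)/2 ≈ -0.61803.
[1] lift (6,9): star map gives 0.43769; window check -1.2 ≤ 0.43769 < 0.4 is false → out
[2] lift (6,10): star map gives -0.18034; window check -1.2 ≤ -0.18034 < 0.4 is true → IN Λ
[3] lift (-5,-7): star map gives -0.67376; window check -1.2 ≤ -0.67376 < 0.4 is true → IN Λ
[4] lift (5,-4): star map gives 7.47214; window check -1.2 ≤ 7.47214 < 0.4 is false → out
[5] lift (-2,-2): star map gives -0.76393; window check -1.2 ≤ -0.76393 < 0.4 is true → IN Λ
[6] lift (6,12): star map gives -1.41641; window check -1.2 ≤ -1.41641 < 0.4 is false → out
[7] lift (0,-1): star map gives 0.61803; window check -1.2 ≤ 0.61803 < 0.4 is false → out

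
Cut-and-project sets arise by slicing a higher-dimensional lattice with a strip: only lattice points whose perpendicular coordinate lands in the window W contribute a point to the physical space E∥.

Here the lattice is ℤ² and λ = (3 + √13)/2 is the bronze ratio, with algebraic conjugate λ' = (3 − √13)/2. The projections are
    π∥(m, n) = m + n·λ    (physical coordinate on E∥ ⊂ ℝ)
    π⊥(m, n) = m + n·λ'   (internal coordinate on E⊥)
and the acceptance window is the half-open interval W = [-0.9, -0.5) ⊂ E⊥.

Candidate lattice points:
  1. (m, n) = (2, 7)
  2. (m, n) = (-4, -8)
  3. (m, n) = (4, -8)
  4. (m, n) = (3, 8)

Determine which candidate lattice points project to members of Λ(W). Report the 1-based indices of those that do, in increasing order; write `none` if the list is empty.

λ' = (3−√13)/2 ≈ -0.302776.
[1] lift (2,7): star map gives -0.119429; window check -0.9 ≤ -0.119429 < -0.5 is false → out
[2] lift (-4,-8): star map gives -1.577795; window check -0.9 ≤ -1.577795 < -0.5 is false → out
[3] lift (4,-8): star map gives 6.422205; window check -0.9 ≤ 6.422205 < -0.5 is false → out
[4] lift (3,8): star map gives 0.577795; window check -0.9 ≤ 0.577795 < -0.5 is false → out

none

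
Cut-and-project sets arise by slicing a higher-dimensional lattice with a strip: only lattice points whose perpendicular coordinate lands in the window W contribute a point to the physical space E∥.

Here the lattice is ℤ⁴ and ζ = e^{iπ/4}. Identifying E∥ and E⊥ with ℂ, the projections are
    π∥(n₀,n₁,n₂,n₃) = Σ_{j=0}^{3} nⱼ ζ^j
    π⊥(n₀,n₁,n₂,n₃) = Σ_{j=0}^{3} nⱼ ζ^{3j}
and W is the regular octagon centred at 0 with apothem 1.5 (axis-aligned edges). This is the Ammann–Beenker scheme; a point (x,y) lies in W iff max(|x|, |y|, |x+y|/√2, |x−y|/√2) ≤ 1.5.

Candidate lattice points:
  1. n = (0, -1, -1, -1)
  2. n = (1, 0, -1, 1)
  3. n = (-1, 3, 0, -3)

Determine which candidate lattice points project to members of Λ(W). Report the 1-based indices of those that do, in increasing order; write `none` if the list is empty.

1

Internal map: ζ^{3j} for j=0..3 gives (1,0), (−√2/2,√2/2), (0,−1), (√2/2,√2/2).
#1 (0, -1, -1, -1): internal (0.0000, -0.4142); octagon support 0.4142 vs apothem 1.5 → ∈ W
#2 (1, 0, -1, 1): internal (1.7071, 1.7071); octagon support 2.4142 vs apothem 1.5 → ∉ W
#3 (-1, 3, 0, -3): internal (-5.2426, 0.0000); octagon support 5.2426 vs apothem 1.5 → ∉ W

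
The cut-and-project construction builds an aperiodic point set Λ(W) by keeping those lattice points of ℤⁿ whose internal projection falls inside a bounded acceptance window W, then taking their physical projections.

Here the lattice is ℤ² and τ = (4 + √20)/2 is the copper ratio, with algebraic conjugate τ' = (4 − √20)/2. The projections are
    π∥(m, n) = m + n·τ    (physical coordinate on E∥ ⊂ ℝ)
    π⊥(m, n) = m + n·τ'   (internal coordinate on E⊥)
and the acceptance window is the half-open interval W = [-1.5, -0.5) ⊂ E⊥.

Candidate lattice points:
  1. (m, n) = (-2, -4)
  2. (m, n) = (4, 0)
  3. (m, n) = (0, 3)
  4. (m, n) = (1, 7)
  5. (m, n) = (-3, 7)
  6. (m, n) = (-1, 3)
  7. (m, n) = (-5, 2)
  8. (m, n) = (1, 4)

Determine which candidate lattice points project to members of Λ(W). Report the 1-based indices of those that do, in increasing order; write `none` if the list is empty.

Compute τ' = (4−√20)/2 = -0.2361, so π⊥(m,n) = m -0.2361·n.
[1] lift (-2,-4): star map gives -1.0557; window check -1.5 ≤ -1.0557 < -0.5 is true → IN Λ
[2] lift (4,0): star map gives 4.0000; window check -1.5 ≤ 4.0000 < -0.5 is false → out
[3] lift (0,3): star map gives -0.7082; window check -1.5 ≤ -0.7082 < -0.5 is true → IN Λ
[4] lift (1,7): star map gives -0.6525; window check -1.5 ≤ -0.6525 < -0.5 is true → IN Λ
[5] lift (-3,7): star map gives -4.6525; window check -1.5 ≤ -4.6525 < -0.5 is false → out
[6] lift (-1,3): star map gives -1.7082; window check -1.5 ≤ -1.7082 < -0.5 is false → out
[7] lift (-5,2): star map gives -5.4721; window check -1.5 ≤ -5.4721 < -0.5 is false → out
[8] lift (1,4): star map gives 0.0557; window check -1.5 ≤ 0.0557 < -0.5 is false → out

1, 3, 4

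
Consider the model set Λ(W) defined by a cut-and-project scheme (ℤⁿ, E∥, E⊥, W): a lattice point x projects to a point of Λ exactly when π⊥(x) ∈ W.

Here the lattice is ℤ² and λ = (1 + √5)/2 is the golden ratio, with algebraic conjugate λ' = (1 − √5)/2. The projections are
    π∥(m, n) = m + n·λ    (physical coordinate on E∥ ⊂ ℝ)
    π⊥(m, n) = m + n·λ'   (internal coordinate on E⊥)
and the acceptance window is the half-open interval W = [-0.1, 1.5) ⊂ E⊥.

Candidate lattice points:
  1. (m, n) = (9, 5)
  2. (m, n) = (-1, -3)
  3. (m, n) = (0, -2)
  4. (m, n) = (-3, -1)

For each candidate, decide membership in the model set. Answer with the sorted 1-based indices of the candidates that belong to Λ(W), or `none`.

Compute λ' = (1−√5)/2 = -0.6180, so π⊥(m,n) = m -0.6180·n.
candidate 1: (m,n)=(9,5) → π∥ = 9+5·λ ≈ 17.0902, π⊥ = 9+5·λ' ≈ 5.9098 ∉ [-0.1, 1.5) ⇒ out
candidate 2: (m,n)=(-1,-3) → π∥ = -1-3·λ ≈ -5.8541, π⊥ = -1-3·λ' ≈ 0.8541 ∈ [-0.1, 1.5) ⇒ IN Λ
candidate 3: (m,n)=(0,-2) → π∥ = 0-2·λ ≈ -3.2361, π⊥ = 0-2·λ' ≈ 1.2361 ∈ [-0.1, 1.5) ⇒ IN Λ
candidate 4: (m,n)=(-3,-1) → π∥ = -3-1·λ ≈ -4.6180, π⊥ = -3-1·λ' ≈ -2.3820 ∉ [-0.1, 1.5) ⇒ out

2, 3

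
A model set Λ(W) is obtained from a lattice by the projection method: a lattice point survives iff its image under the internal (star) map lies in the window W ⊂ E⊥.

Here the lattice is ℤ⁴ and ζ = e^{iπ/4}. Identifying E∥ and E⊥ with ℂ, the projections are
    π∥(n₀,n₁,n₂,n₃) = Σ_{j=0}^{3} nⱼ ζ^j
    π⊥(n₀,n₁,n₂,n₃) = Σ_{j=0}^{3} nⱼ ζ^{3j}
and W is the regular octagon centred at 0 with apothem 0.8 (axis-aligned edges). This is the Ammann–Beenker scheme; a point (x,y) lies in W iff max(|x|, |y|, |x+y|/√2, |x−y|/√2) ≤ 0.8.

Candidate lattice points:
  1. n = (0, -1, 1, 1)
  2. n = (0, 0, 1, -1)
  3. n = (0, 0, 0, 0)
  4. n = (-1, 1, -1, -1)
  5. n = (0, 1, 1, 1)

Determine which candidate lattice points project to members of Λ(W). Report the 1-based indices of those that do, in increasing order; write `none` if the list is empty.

Internal map: ζ^{3j} for j=0..3 gives (1,0), (−√2/2,√2/2), (0,−1), (√2/2,√2/2).
candidate 1: n = (0, -1, 1, 1) → π⊥ ≈ (+1.41421, -1.00000); max(|x|,|y|,|x±y|/√2) = 1.70711 > 0.8 ⇒ ∉ W
candidate 2: n = (0, 0, 1, -1) → π⊥ ≈ (-0.70711, -1.70711); max(|x|,|y|,|x±y|/√2) = 1.70711 > 0.8 ⇒ ∉ W
candidate 3: n = (0, 0, 0, 0) → π⊥ ≈ (+0.00000, +0.00000); max(|x|,|y|,|x±y|/√2) = 0.00000 ≤ 0.8 ⇒ ∈ W
candidate 4: n = (-1, 1, -1, -1) → π⊥ ≈ (-2.41421, +1.00000); max(|x|,|y|,|x±y|/√2) = 2.41421 > 0.8 ⇒ ∉ W
candidate 5: n = (0, 1, 1, 1) → π⊥ ≈ (+0.00000, +0.41421); max(|x|,|y|,|x±y|/√2) = 0.41421 ≤ 0.8 ⇒ ∈ W

3, 5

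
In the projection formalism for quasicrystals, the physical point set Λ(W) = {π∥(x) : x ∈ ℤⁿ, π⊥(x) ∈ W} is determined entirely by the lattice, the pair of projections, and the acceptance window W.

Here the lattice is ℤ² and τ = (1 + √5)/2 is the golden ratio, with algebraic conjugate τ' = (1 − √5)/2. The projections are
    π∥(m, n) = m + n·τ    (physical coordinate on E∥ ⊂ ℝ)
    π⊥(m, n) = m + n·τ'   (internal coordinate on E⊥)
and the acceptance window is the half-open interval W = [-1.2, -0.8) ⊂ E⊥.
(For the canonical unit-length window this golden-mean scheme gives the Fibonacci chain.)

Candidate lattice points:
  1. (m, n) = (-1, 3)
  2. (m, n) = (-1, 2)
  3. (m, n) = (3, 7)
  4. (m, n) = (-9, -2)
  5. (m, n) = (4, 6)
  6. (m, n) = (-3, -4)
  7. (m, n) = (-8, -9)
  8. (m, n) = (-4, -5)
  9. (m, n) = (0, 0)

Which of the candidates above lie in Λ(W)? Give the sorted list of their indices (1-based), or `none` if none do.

Compute τ' = (1−√5)/2 = -0.6180, so π⊥(m,n) = m -0.6180·n.
candidate 1: (m,n)=(-1,3) → π∥ = -1+3·τ ≈ 3.8541, π⊥ = -1+3·τ' ≈ -2.8541 ∉ [-1.2, -0.8) ⇒ out
candidate 2: (m,n)=(-1,2) → π∥ = -1+2·τ ≈ 2.2361, π⊥ = -1+2·τ' ≈ -2.2361 ∉ [-1.2, -0.8) ⇒ out
candidate 3: (m,n)=(3,7) → π∥ = 3+7·τ ≈ 14.3262, π⊥ = 3+7·τ' ≈ -1.3262 ∉ [-1.2, -0.8) ⇒ out
candidate 4: (m,n)=(-9,-2) → π∥ = -9-2·τ ≈ -12.2361, π⊥ = -9-2·τ' ≈ -7.7639 ∉ [-1.2, -0.8) ⇒ out
candidate 5: (m,n)=(4,6) → π∥ = 4+6·τ ≈ 13.7082, π⊥ = 4+6·τ' ≈ 0.2918 ∉ [-1.2, -0.8) ⇒ out
candidate 6: (m,n)=(-3,-4) → π∥ = -3-4·τ ≈ -9.4721, π⊥ = -3-4·τ' ≈ -0.5279 ∉ [-1.2, -0.8) ⇒ out
candidate 7: (m,n)=(-8,-9) → π∥ = -8-9·τ ≈ -22.5623, π⊥ = -8-9·τ' ≈ -2.4377 ∉ [-1.2, -0.8) ⇒ out
candidate 8: (m,n)=(-4,-5) → π∥ = -4-5·τ ≈ -12.0902, π⊥ = -4-5·τ' ≈ -0.9098 ∈ [-1.2, -0.8) ⇒ IN Λ
candidate 9: (m,n)=(0,0) → π∥ = 0+0·τ ≈ 0.0000, π⊥ = 0+0·τ' ≈ 0.0000 ∉ [-1.2, -0.8) ⇒ out

8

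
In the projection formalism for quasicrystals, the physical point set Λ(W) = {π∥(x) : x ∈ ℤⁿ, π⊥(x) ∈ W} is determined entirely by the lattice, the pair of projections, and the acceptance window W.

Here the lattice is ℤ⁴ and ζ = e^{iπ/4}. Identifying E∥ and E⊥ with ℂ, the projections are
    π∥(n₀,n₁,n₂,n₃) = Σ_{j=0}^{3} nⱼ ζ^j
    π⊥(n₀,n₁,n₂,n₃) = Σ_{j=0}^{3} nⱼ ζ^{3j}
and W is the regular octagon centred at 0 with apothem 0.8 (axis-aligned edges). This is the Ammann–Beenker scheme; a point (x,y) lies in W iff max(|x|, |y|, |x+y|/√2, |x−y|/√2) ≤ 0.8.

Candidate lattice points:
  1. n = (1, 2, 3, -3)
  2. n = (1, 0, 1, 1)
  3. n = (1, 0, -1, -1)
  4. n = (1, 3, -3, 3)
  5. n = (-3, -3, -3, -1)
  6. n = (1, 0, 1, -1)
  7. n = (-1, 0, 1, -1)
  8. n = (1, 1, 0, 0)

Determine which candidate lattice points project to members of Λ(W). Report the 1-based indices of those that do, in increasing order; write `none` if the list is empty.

Internal map: ζ^{3j} for j=0..3 gives (1,0), (−√2/2,√2/2), (0,−1), (√2/2,√2/2).
#1 (1, 2, 3, -3): internal (-2.53553, -3.70711); octagon support 4.41421 vs apothem 0.8 → ∉ W
#2 (1, 0, 1, 1): internal (1.70711, -0.29289); octagon support 1.70711 vs apothem 0.8 → ∉ W
#3 (1, 0, -1, -1): internal (0.29289, 0.29289); octagon support 0.41421 vs apothem 0.8 → ∈ W
#4 (1, 3, -3, 3): internal (1.00000, 7.24264); octagon support 7.24264 vs apothem 0.8 → ∉ W
#5 (-3, -3, -3, -1): internal (-1.58579, 0.17157); octagon support 1.58579 vs apothem 0.8 → ∉ W
#6 (1, 0, 1, -1): internal (0.29289, -1.70711); octagon support 1.70711 vs apothem 0.8 → ∉ W
#7 (-1, 0, 1, -1): internal (-1.70711, -1.70711); octagon support 2.41421 vs apothem 0.8 → ∉ W
#8 (1, 1, 0, 0): internal (0.29289, 0.70711); octagon support 0.70711 vs apothem 0.8 → ∈ W

3, 8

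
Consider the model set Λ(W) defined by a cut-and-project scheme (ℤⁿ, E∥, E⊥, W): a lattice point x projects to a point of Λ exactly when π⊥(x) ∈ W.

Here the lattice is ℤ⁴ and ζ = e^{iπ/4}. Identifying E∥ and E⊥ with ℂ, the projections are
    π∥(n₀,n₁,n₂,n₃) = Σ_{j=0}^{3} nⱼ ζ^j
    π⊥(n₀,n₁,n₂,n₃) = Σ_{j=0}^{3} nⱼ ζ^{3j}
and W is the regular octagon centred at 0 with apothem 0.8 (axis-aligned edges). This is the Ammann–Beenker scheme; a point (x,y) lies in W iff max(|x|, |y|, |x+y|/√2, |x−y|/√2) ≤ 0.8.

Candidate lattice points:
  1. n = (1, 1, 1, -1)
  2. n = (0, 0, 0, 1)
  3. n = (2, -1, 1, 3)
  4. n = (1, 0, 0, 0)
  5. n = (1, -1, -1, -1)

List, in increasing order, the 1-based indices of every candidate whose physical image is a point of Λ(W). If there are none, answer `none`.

With ζ = e^{iπ/4} the internal vectors are ζ^0,ζ^3,ζ^6,ζ^9.
candidate 1: n = (1, 1, 1, -1) → π⊥ ≈ (-0.4142, -1.0000); max(|x|,|y|,|x±y|/√2) = 1.0000 > 0.8 ⇒ ∉ W
candidate 2: n = (0, 0, 0, 1) → π⊥ ≈ (+0.7071, +0.7071); max(|x|,|y|,|x±y|/√2) = 1.0000 > 0.8 ⇒ ∉ W
candidate 3: n = (2, -1, 1, 3) → π⊥ ≈ (+4.8284, +0.4142); max(|x|,|y|,|x±y|/√2) = 4.8284 > 0.8 ⇒ ∉ W
candidate 4: n = (1, 0, 0, 0) → π⊥ ≈ (+1.0000, +0.0000); max(|x|,|y|,|x±y|/√2) = 1.0000 > 0.8 ⇒ ∉ W
candidate 5: n = (1, -1, -1, -1) → π⊥ ≈ (+1.0000, -0.4142); max(|x|,|y|,|x±y|/√2) = 1.0000 > 0.8 ⇒ ∉ W

none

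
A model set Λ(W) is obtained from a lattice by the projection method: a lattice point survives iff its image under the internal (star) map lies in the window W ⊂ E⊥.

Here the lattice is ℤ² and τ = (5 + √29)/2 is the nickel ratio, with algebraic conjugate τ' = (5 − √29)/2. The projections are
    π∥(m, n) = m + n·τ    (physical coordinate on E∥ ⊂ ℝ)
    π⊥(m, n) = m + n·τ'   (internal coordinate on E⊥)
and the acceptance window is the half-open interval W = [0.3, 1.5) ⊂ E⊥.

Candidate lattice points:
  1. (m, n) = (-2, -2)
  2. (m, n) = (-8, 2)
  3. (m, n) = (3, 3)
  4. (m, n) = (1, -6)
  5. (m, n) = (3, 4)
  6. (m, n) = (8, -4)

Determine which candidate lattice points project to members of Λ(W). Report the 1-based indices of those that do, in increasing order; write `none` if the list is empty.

none

Numerically τ ≈ 5.19258 and τ' = −1/τ ≈ -0.19258.
[1] lift (-2,-2): star map gives -1.61484; window check 0.3 ≤ -1.61484 < 1.5 is false → out
[2] lift (-8,2): star map gives -8.38516; window check 0.3 ≤ -8.38516 < 1.5 is false → out
[3] lift (3,3): star map gives 2.42225; window check 0.3 ≤ 2.42225 < 1.5 is false → out
[4] lift (1,-6): star map gives 2.15549; window check 0.3 ≤ 2.15549 < 1.5 is false → out
[5] lift (3,4): star map gives 2.22967; window check 0.3 ≤ 2.22967 < 1.5 is false → out
[6] lift (8,-4): star map gives 8.77033; window check 0.3 ≤ 8.77033 < 1.5 is false → out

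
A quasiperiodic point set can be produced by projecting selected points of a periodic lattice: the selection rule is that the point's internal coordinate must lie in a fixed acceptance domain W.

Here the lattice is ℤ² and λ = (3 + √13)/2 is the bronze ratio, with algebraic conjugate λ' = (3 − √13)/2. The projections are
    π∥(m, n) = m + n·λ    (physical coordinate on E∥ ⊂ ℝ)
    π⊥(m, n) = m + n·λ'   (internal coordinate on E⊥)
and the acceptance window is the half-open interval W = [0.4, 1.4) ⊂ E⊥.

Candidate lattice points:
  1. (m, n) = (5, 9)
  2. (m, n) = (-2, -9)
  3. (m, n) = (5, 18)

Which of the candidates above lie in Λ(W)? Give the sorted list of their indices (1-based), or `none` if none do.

2

Numerically λ ≈ 3.3028 and λ' = −1/λ ≈ -0.3028.
#1 (5,9): internal coord 5 + (9)·λ' = +2.2750; +2.2750 ∉ [0.4, 1.4) → out
#2 (-2,-9): internal coord -2 + (-9)·λ' = +0.7250; +0.7250 ∈ [0.4, 1.4) → IN Λ
#3 (5,18): internal coord 5 + (18)·λ' = -0.4500; -0.4500 ∉ [0.4, 1.4) → out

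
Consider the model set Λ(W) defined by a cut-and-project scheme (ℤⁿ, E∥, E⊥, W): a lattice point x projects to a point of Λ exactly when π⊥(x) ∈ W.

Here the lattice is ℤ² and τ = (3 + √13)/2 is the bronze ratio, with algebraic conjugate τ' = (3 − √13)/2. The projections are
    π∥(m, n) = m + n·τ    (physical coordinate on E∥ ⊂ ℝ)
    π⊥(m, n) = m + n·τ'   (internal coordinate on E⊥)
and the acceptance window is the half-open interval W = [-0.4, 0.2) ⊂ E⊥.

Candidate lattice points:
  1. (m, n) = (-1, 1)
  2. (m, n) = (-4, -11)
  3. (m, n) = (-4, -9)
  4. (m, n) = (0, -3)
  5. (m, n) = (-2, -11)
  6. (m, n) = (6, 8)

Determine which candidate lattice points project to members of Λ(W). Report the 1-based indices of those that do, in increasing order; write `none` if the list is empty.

none

Numerically τ ≈ 3.30278 and τ' = −1/τ ≈ -0.30278.
#1 (-1,1): internal coord -1 + (1)·τ' = -1.30278; -1.30278 ∉ [-0.4, 0.2) → out
#2 (-4,-11): internal coord -4 + (-11)·τ' = -0.66947; -0.66947 ∉ [-0.4, 0.2) → out
#3 (-4,-9): internal coord -4 + (-9)·τ' = -1.27502; -1.27502 ∉ [-0.4, 0.2) → out
#4 (0,-3): internal coord 0 + (-3)·τ' = +0.90833; +0.90833 ∉ [-0.4, 0.2) → out
#5 (-2,-11): internal coord -2 + (-11)·τ' = +1.33053; +1.33053 ∉ [-0.4, 0.2) → out
#6 (6,8): internal coord 6 + (8)·τ' = +3.57779; +3.57779 ∉ [-0.4, 0.2) → out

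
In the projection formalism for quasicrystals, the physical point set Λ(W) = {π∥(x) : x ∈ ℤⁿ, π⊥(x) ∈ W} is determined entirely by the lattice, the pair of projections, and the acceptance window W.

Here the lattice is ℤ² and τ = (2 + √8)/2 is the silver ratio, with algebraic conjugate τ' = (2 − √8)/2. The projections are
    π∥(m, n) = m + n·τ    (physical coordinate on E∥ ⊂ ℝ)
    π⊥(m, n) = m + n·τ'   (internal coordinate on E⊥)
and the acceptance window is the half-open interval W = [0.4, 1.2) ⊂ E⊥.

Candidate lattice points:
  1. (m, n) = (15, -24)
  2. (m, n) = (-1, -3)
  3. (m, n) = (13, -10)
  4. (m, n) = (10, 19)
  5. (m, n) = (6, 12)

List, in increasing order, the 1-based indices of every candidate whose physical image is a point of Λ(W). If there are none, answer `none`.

5

Numerically τ ≈ 2.4142 and τ' = −1/τ ≈ -0.4142.
candidate 1: (m,n)=(15,-24) → π∥ = 15-24·τ ≈ -42.9411, π⊥ = 15-24·τ' ≈ 24.9411 ∉ [0.4, 1.2) ⇒ out
candidate 2: (m,n)=(-1,-3) → π∥ = -1-3·τ ≈ -8.2426, π⊥ = -1-3·τ' ≈ 0.2426 ∉ [0.4, 1.2) ⇒ out
candidate 3: (m,n)=(13,-10) → π∥ = 13-10·τ ≈ -11.1421, π⊥ = 13-10·τ' ≈ 17.1421 ∉ [0.4, 1.2) ⇒ out
candidate 4: (m,n)=(10,19) → π∥ = 10+19·τ ≈ 55.8701, π⊥ = 10+19·τ' ≈ 2.1299 ∉ [0.4, 1.2) ⇒ out
candidate 5: (m,n)=(6,12) → π∥ = 6+12·τ ≈ 34.9706, π⊥ = 6+12·τ' ≈ 1.0294 ∈ [0.4, 1.2) ⇒ IN Λ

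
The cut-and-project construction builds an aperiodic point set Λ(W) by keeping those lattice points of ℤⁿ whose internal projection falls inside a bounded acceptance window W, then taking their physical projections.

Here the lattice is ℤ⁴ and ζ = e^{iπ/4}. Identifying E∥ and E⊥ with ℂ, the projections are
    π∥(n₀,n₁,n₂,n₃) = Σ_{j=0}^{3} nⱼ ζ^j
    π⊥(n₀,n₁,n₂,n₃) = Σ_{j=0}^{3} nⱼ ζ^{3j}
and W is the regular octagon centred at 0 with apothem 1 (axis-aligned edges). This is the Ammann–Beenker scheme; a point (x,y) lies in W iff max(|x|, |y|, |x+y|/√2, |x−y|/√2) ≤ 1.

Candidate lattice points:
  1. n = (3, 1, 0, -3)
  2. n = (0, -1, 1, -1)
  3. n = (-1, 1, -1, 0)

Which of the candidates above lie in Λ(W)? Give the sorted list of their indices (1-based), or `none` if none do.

π⊥(n) = n₀ + n₁ζ³ + n₂ζ⁶ + n₃ζ⁹ where ζ = e^{iπ/4}.
#1 (3, 1, 0, -3): internal (0.17157, -1.41421); octagon support 1.41421 vs apothem 1 → ∉ W
#2 (0, -1, 1, -1): internal (0.00000, -2.41421); octagon support 2.41421 vs apothem 1 → ∉ W
#3 (-1, 1, -1, 0): internal (-1.70711, 1.70711); octagon support 2.41421 vs apothem 1 → ∉ W

none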